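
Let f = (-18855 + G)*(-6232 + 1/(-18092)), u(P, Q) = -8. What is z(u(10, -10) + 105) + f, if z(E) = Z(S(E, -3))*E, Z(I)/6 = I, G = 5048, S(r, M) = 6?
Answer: 1556793383679/18092 ≈ 8.6049e+7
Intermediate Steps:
Z(I) = 6*I
z(E) = 36*E (z(E) = (6*6)*E = 36*E)
f = 1556730206415/18092 (f = (-18855 + 5048)*(-6232 + 1/(-18092)) = -13807*(-6232 - 1/18092) = -13807*(-112749345/18092) = 1556730206415/18092 ≈ 8.6045e+7)
z(u(10, -10) + 105) + f = 36*(-8 + 105) + 1556730206415/18092 = 36*97 + 1556730206415/18092 = 3492 + 1556730206415/18092 = 1556793383679/18092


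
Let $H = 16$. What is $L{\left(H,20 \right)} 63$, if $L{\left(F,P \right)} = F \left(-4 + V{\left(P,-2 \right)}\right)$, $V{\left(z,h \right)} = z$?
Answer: $16128$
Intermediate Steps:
$L{\left(F,P \right)} = F \left(-4 + P\right)$
$L{\left(H,20 \right)} 63 = 16 \left(-4 + 20\right) 63 = 16 \cdot 16 \cdot 63 = 256 \cdot 63 = 16128$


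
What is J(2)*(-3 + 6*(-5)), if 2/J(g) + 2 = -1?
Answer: 22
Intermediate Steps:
J(g) = -⅔ (J(g) = 2/(-2 - 1) = 2/(-3) = 2*(-⅓) = -⅔)
J(2)*(-3 + 6*(-5)) = -2*(-3 + 6*(-5))/3 = -2*(-3 - 30)/3 = -⅔*(-33) = 22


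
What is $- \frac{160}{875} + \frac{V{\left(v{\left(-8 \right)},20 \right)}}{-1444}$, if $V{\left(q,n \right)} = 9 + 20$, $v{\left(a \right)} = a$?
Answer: $- \frac{51283}{252700} \approx -0.20294$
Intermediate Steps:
$V{\left(q,n \right)} = 29$
$- \frac{160}{875} + \frac{V{\left(v{\left(-8 \right)},20 \right)}}{-1444} = - \frac{160}{875} + \frac{29}{-1444} = \left(-160\right) \frac{1}{875} + 29 \left(- \frac{1}{1444}\right) = - \frac{32}{175} - \frac{29}{1444} = - \frac{51283}{252700}$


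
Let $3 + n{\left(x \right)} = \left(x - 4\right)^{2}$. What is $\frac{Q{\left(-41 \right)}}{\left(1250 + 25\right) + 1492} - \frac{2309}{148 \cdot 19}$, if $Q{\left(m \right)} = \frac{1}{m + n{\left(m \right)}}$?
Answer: $- \frac{12656612131}{15413772724} \approx -0.82112$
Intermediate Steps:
$n{\left(x \right)} = -3 + \left(-4 + x\right)^{2}$ ($n{\left(x \right)} = -3 + \left(x - 4\right)^{2} = -3 + \left(-4 + x\right)^{2}$)
$Q{\left(m \right)} = \frac{1}{-3 + m + \left(-4 + m\right)^{2}}$ ($Q{\left(m \right)} = \frac{1}{m + \left(-3 + \left(-4 + m\right)^{2}\right)} = \frac{1}{-3 + m + \left(-4 + m\right)^{2}}$)
$\frac{Q{\left(-41 \right)}}{\left(1250 + 25\right) + 1492} - \frac{2309}{148 \cdot 19} = \frac{1}{\left(-3 - 41 + \left(-4 - 41\right)^{2}\right) \left(\left(1250 + 25\right) + 1492\right)} - \frac{2309}{148 \cdot 19} = \frac{1}{\left(-3 - 41 + \left(-45\right)^{2}\right) \left(1275 + 1492\right)} - \frac{2309}{2812} = \frac{1}{\left(-3 - 41 + 2025\right) 2767} - \frac{2309}{2812} = \frac{1}{1981} \cdot \frac{1}{2767} - \frac{2309}{2812} = \frac{1}{5481427} - \frac{2309}{2812} = - \frac{12656612131}{15413772724}$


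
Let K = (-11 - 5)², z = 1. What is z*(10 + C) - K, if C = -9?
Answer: -255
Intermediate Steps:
K = 256 (K = (-16)² = 256)
z*(10 + C) - K = 1*(10 - 9) - 1*256 = 1*1 - 256 = 1 - 256 = -255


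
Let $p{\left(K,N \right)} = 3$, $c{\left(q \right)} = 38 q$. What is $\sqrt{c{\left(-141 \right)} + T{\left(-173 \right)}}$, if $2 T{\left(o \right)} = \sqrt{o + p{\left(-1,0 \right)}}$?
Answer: $\frac{\sqrt{-21432 + 2 i \sqrt{170}}}{2} \approx 0.044531 + 73.198 i$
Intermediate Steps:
$T{\left(o \right)} = \frac{\sqrt{3 + o}}{2}$ ($T{\left(o \right)} = \frac{\sqrt{o + 3}}{2} = \frac{\sqrt{3 + o}}{2}$)
$\sqrt{c{\left(-141 \right)} + T{\left(-173 \right)}} = \sqrt{38 \left(-141\right) + \frac{\sqrt{3 - 173}}{2}} = \sqrt{-5358 + \frac{\sqrt{-170}}{2}} = \sqrt{-5358 + \frac{i \sqrt{170}}{2}}$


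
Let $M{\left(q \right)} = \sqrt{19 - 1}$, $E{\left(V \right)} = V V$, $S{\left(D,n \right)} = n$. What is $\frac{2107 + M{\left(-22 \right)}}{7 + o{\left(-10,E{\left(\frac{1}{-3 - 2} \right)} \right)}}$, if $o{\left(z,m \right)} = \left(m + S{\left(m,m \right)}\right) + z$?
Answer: $- \frac{52675}{73} - \frac{75 \sqrt{2}}{73} \approx -723.03$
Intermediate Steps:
$E{\left(V \right)} = V^{2}$
$o{\left(z,m \right)} = z + 2 m$ ($o{\left(z,m \right)} = \left(m + m\right) + z = 2 m + z = z + 2 m$)
$M{\left(q \right)} = 3 \sqrt{2}$ ($M{\left(q \right)} = \sqrt{18} = 3 \sqrt{2}$)
$\frac{2107 + M{\left(-22 \right)}}{7 + o{\left(-10,E{\left(\frac{1}{-3 - 2} \right)} \right)}} = \frac{2107 + 3 \sqrt{2}}{7 - \left(10 - 2 \left(\frac{1}{-3 - 2}\right)^{2}\right)} = \frac{2107 + 3 \sqrt{2}}{7 - \left(10 - 2 \left(\frac{1}{-5}\right)^{2}\right)} = \frac{2107 + 3 \sqrt{2}}{7 - \left(10 - 2 \left(- \frac{1}{5}\right)^{2}\right)} = \frac{2107 + 3 \sqrt{2}}{7 + \left(-10 + 2 \cdot \frac{1}{25}\right)} = \frac{2107 + 3 \sqrt{2}}{7 + \left(-10 + \frac{2}{25}\right)} = \frac{2107 + 3 \sqrt{2}}{7 - \frac{248}{25}} = \frac{2107 + 3 \sqrt{2}}{- \frac{73}{25}} = \left(2107 + 3 \sqrt{2}\right) \left(- \frac{25}{73}\right) = - \frac{52675}{73} - \frac{75 \sqrt{2}}{73}$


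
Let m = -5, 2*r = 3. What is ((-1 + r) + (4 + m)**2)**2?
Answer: 9/4 ≈ 2.2500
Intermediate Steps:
r = 3/2 (r = (1/2)*3 = 3/2 ≈ 1.5000)
((-1 + r) + (4 + m)**2)**2 = ((-1 + 3/2) + (4 - 5)**2)**2 = (1/2 + (-1)**2)**2 = (1/2 + 1)**2 = (3/2)**2 = 9/4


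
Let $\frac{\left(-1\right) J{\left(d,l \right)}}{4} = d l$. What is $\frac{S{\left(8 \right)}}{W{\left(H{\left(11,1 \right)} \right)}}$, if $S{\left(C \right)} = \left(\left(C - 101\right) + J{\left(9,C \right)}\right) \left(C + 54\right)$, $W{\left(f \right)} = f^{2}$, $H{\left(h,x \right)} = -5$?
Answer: $- \frac{23622}{25} \approx -944.88$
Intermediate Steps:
$J{\left(d,l \right)} = - 4 d l$
$S{\left(C \right)} = \left(-101 - 35 C\right) \left(54 + C\right)$ ($S{\left(C \right)} = \left(\left(C - 101\right) - 36 C\right) \left(C + 54\right) = \left(\left(-101 + C\right) - 36 C\right) \left(54 + C\right) = \left(-101 - 35 C\right) \left(54 + C\right)$)
$\frac{S{\left(8 \right)}}{W{\left(H{\left(11,1 \right)} \right)}} = \frac{-5454 - 15928 - 35 \cdot 8^{2}}{\left(-5\right)^{2}} = \frac{-5454 - 15928 - 2240}{25} = \left(-5454 - 15928 - 2240\right) \frac{1}{25} = \left(-23622\right) \frac{1}{25} = - \frac{23622}{25}$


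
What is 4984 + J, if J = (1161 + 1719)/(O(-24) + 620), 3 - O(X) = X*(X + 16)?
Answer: 2150984/431 ≈ 4990.7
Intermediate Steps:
O(X) = 3 - X*(16 + X) (O(X) = 3 - X*(X + 16) = 3 - X*(16 + X))
J = 2880/431 (J = (1161 + 1719)/((3 - 1*(-24)² - 16*(-24)) + 620) = 2880/((3 - 1*576 + 384) + 620) = 2880/((3 - 576 + 384) + 620) = 2880/(-189 + 620) = 2880/431 ≈ 6.6821)
4984 + J = 4984 + 2880/431 = 2150984/431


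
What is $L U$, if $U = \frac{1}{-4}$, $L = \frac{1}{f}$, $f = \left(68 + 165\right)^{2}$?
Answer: $- \frac{1}{217156} \approx -4.605 \cdot 10^{-6}$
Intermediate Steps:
$f = 54289$ ($f = 233^{2} = 54289$)
$L = \frac{1}{54289} \approx 1.842 \cdot 10^{-5}$
$U = - \frac{1}{4} \approx -0.25$
$L U = \frac{1}{54289} \left(- \frac{1}{4}\right) = - \frac{1}{217156}$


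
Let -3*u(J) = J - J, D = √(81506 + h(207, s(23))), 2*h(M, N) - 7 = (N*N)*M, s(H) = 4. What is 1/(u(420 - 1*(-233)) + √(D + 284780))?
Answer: √2/√(569560 + √332662) ≈ 0.0018729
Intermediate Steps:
h(M, N) = 7/2 + M*N²/2 (h(M, N) = 7/2 + ((N*N)*M)/2 = 7/2 + (N²*M)/2 = 7/2 + (M*N²)/2 = 7/2 + M*N²/2)
D = √332662/2 (D = √(81506 + (7/2 + (½)*207*4²)) = √(81506 + (7/2 + (½)*207*16)) = √(81506 + (7/2 + 1656)) = √(81506 + 3319/2) = √(166331/2) = √332662/2 ≈ 288.38)
u(J) = 0 (u(J) = -(J - J)/3 = -⅓*0 = 0)
1/(u(420 - 1*(-233)) + √(D + 284780)) = 1/(0 + √(√332662/2 + 284780)) = 1/(0 + √(284780 + √332662/2)) = 1/(√(284780 + √332662/2)) = (284780 + √332662/2)^(-½)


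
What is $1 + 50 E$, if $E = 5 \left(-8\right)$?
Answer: $-1999$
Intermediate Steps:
$E = -40$
$1 + 50 E = 1 + 50 \left(-40\right) = 1 - 2000 = -1999$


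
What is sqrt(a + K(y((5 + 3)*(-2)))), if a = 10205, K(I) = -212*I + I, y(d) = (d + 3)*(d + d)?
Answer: 39*I*sqrt(51) ≈ 278.52*I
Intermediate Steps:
y(d) = 2*d*(3 + d) (y(d) = (3 + d)*(2*d) = 2*d*(3 + d))
K(I) = -211*I
sqrt(a + K(y((5 + 3)*(-2)))) = sqrt(10205 - 422*(5 + 3)*(-2)*(3 + (5 + 3)*(-2))) = sqrt(10205 - 422*8*(-2)*(3 + 8*(-2))) = sqrt(10205 - 422*(-16)*(3 - 16)) = sqrt(10205 - 422*(-16)*(-13)) = sqrt(10205 - 211*416) = sqrt(10205 - 87776) = sqrt(-77571) = 39*I*sqrt(51)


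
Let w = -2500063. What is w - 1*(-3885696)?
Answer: 1385633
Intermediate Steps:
w - 1*(-3885696) = -2500063 - 1*(-3885696) = -2500063 + 3885696 = 1385633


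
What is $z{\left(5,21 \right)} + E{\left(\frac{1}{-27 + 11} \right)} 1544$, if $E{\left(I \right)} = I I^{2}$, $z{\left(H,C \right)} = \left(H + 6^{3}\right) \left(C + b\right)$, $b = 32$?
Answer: $\frac{5996863}{512} \approx 11713.0$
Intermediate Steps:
$z{\left(H,C \right)} = \left(32 + C\right) \left(216 + H\right)$ ($z{\left(H,C \right)} = \left(H + 6^{3}\right) \left(C + 32\right) = \left(H + 216\right) \left(32 + C\right) = \left(216 + H\right) \left(32 + C\right) = \left(32 + C\right) \left(216 + H\right)$)
$E{\left(I \right)} = I^{3}$
$z{\left(5,21 \right)} + E{\left(\frac{1}{-27 + 11} \right)} 1544 = \left(6912 + 32 \cdot 5 + 216 \cdot 21 + 21 \cdot 5\right) + \left(\frac{1}{-27 + 11}\right)^{3} \cdot 1544 = \left(6912 + 160 + 4536 + 105\right) + \left(\frac{1}{-16}\right)^{3} \cdot 1544 = 11713 + \left(- \frac{1}{16}\right)^{3} \cdot 1544 = 11713 - \frac{193}{512} = \frac{5996863}{512}$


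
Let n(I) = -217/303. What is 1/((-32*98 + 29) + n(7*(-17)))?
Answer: -303/941638 ≈ -0.00032178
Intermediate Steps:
n(I) = -217/303 (n(I) = -217*1/303 = -217/303)
1/((-32*98 + 29) + n(7*(-17))) = 1/((-32*98 + 29) - 217/303) = 1/((-3136 + 29) - 217/303) = 1/(-3107 - 217/303) = 1/(-941638/303) = -303/941638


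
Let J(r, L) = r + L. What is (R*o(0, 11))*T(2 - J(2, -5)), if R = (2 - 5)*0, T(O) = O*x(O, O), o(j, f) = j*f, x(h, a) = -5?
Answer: 0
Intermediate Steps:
J(r, L) = L + r
o(j, f) = f*j
T(O) = -5*O (T(O) = O*(-5) = -5*O)
R = 0 (R = -3*0 = 0)
(R*o(0, 11))*T(2 - J(2, -5)) = (0*(11*0))*(-5*(2 - (-5 + 2))) = (0*0)*(-5*(2 - 1*(-3))) = 0*(-5*(2 + 3)) = 0*(-5*5) = 0*(-25) = 0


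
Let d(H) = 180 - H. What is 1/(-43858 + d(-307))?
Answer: -1/43371 ≈ -2.3057e-5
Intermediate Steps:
1/(-43858 + d(-307)) = 1/(-43858 + (180 - 1*(-307))) = 1/(-43858 + (180 + 307)) = 1/(-43858 + 487) = 1/(-43371) = -1/43371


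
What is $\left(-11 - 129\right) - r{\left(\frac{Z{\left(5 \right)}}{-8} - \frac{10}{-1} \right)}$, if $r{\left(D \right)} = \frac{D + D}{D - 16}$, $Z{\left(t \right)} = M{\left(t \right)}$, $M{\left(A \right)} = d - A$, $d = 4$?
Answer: $- \frac{6418}{47} \approx -136.55$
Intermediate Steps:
$M{\left(A \right)} = 4 - A$
$Z{\left(t \right)} = 4 - t$
$r{\left(D \right)} = \frac{2 D}{-16 + D}$
$\left(-11 - 129\right) - r{\left(\frac{Z{\left(5 \right)}}{-8} - \frac{10}{-1} \right)} = \left(-11 - 129\right) - \frac{2 \left(\frac{4 - 5}{-8} - \frac{10}{-1}\right)}{-16 + \left(\frac{4 - 5}{-8} - \frac{10}{-1}\right)} = \left(-11 - 129\right) - \frac{2 \left(\left(4 - 5\right) \left(- \frac{1}{8}\right) - -10\right)}{-16 + \left(\left(4 - 5\right) \left(- \frac{1}{8}\right) - -10\right)} = -140 - \frac{2 \left(\left(-1\right) \left(- \frac{1}{8}\right) + 10\right)}{-16 + \left(\left(-1\right) \left(- \frac{1}{8}\right) + 10\right)} = -140 - \frac{2 \left(\frac{1}{8} + 10\right)}{-16 + \left(\frac{1}{8} + 10\right)} = -140 - 2 \cdot \frac{81}{8} \frac{1}{-16 + \frac{81}{8}} = -140 - 2 \cdot \frac{81}{8} \frac{1}{- \frac{47}{8}} = -140 - 2 \cdot \frac{81}{8} \left(- \frac{8}{47}\right) = -140 - - \frac{162}{47} = -140 + \frac{162}{47} = - \frac{6418}{47}$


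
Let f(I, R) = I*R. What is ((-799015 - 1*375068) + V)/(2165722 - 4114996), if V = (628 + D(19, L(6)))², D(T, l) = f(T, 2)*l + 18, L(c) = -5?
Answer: 322049/649758 ≈ 0.49564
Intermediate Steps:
D(T, l) = 18 + 2*T*l (D(T, l) = (T*2)*l + 18 = (2*T)*l + 18 = 2*T*l + 18 = 18 + 2*T*l)
V = 207936 (V = (628 + (18 + 2*19*(-5)))² = (628 + (18 - 190))² = (628 - 172)² = 456² = 207936)
((-799015 - 1*375068) + V)/(2165722 - 4114996) = ((-799015 - 1*375068) + 207936)/(2165722 - 4114996) = ((-799015 - 375068) + 207936)/(-1949274) = (-1174083 + 207936)*(-1/1949274) = -966147*(-1/1949274) = 322049/649758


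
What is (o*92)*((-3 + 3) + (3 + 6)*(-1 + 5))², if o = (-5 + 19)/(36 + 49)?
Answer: 1669248/85 ≈ 19638.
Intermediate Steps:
o = 14/85 ≈ 0.16471
(o*92)*((-3 + 3) + (3 + 6)*(-1 + 5))² = ((14/85)*92)*((-3 + 3) + (3 + 6)*(-1 + 5))² = 1288*(0 + 9*4)²/85 = 1288*(0 + 36)²/85 = (1288/85)*36² = (1288/85)*1296 = 1669248/85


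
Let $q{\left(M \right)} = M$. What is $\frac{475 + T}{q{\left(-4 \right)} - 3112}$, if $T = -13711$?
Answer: $\frac{3309}{779} \approx 4.2478$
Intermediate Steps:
$\frac{475 + T}{q{\left(-4 \right)} - 3112} = \frac{475 - 13711}{-4 - 3112} = - \frac{13236}{-3116} = \left(-13236\right) \left(- \frac{1}{3116}\right) = \frac{3309}{779}$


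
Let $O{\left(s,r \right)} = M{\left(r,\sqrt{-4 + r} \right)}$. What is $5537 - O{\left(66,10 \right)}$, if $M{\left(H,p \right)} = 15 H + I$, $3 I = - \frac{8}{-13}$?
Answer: $\frac{210085}{39} \approx 5386.8$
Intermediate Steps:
$I = \frac{8}{39}$ ($I = \frac{\left(-8\right) \frac{1}{-13}}{3} = \frac{\left(-8\right) \left(- \frac{1}{13}\right)}{3} = \frac{1}{3} \cdot \frac{8}{13} = \frac{8}{39} \approx 0.20513$)
$M{\left(H,p \right)} = \frac{8}{39} + 15 H$ ($M{\left(H,p \right)} = 15 H + \frac{8}{39} = \frac{8}{39} + 15 H$)
$O{\left(s,r \right)} = \frac{8}{39} + 15 r$
$5537 - O{\left(66,10 \right)} = 5537 - \left(\frac{8}{39} + 15 \cdot 10\right) = 5537 - \left(\frac{8}{39} + 150\right) = 5537 - \frac{5858}{39} = \frac{210085}{39}$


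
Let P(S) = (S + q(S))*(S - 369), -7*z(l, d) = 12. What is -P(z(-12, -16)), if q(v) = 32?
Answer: 550140/49 ≈ 11227.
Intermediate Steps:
z(l, d) = -12/7 (z(l, d) = -1/7*12 = -12/7)
P(S) = (-369 + S)*(32 + S) (P(S) = (S + 32)*(S - 369) = (32 + S)*(-369 + S) = (-369 + S)*(32 + S))
-P(z(-12, -16)) = -(-11808 + (-12/7)**2 - 337*(-12/7)) = -(-11808 + 144/49 + 4044/7) = -1*(-550140/49) = 550140/49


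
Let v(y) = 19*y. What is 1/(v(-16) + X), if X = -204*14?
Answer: -1/3160 ≈ -0.00031646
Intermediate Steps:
X = -2856
1/(v(-16) + X) = 1/(19*(-16) - 2856) = 1/(-304 - 2856) = 1/(-3160) = -1/3160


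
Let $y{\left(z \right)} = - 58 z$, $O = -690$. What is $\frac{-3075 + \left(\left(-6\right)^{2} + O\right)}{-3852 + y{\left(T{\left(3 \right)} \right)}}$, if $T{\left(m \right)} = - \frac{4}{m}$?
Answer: $\frac{11187}{11324} \approx 0.9879$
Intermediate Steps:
$\frac{-3075 + \left(\left(-6\right)^{2} + O\right)}{-3852 + y{\left(T{\left(3 \right)} \right)}} = \frac{-3075 - \left(690 - \left(-6\right)^{2}\right)}{-3852 - 58 \left(- \frac{4}{3}\right)} = \frac{-3075 + \left(36 - 690\right)}{-3852 - 58 \left(\left(-4\right) \frac{1}{3}\right)} = \frac{-3075 - 654}{-3852 - - \frac{232}{3}} = - \frac{3729}{-3852 + \frac{232}{3}} = - \frac{3729}{- \frac{11324}{3}} = \left(-3729\right) \left(- \frac{3}{11324}\right) = \frac{11187}{11324}$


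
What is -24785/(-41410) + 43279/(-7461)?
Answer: -321452501/61792002 ≈ -5.2022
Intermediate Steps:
-24785/(-41410) + 43279/(-7461) = -24785*(-1/41410) + 43279*(-1/7461) = 4957/8282 - 43279/7461 = -321452501/61792002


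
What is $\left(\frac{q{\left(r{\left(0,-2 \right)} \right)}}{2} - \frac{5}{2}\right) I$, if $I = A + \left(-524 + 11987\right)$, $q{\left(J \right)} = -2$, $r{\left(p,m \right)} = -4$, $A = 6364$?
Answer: $- \frac{124789}{2} \approx -62395.0$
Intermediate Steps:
$I = 17827$ ($I = 6364 + \left(-524 + 11987\right) = 6364 + 11463 = 17827$)
$\left(\frac{q{\left(r{\left(0,-2 \right)} \right)}}{2} - \frac{5}{2}\right) I = \left(- \frac{2}{2} - \frac{5}{2}\right) 17827 = \left(\left(-2\right) \frac{1}{2} - \frac{5}{2}\right) 17827 = \left(-1 - \frac{5}{2}\right) 17827 = \left(- \frac{7}{2}\right) 17827 = - \frac{124789}{2}$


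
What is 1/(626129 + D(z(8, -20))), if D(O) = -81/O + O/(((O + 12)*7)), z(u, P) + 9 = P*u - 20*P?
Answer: 6237/3905165233 ≈ 1.5971e-6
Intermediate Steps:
z(u, P) = -9 - 20*P + P*u (z(u, P) = -9 + (P*u - 20*P) = -9 + (-20*P + P*u) = -9 - 20*P + P*u)
D(O) = -81/O + O/(84 + 7*O) (D(O) = -81/O + O/(((12 + O)*7)) = -81/O + O/(84 + 7*O))
1/(626129 + D(z(8, -20))) = 1/(626129 + (-6804 + (-9 - 20*(-20) - 20*8)**2 - 567*(-9 - 20*(-20) - 20*8))/(7*(-9 - 20*(-20) - 20*8)*(12 + (-9 - 20*(-20) - 20*8)))) = 1/(626129 + (-6804 + (-9 + 400 - 160)**2 - 567*(-9 + 400 - 160))/(7*(-9 + 400 - 160)*(12 + (-9 + 400 - 160)))) = 1/(626129 + (1/7)*(-6804 + 231**2 - 567*231)/(231*(12 + 231))) = 1/(626129 + (1/7)*(1/231)*(-6804 + 53361 - 130977)/243) = 1/(626129 + (1/7)*(1/231)*(1/243)*(-84420)) = 1/(626129 - 1340/6237) = 1/(3905165233/6237) = 6237/3905165233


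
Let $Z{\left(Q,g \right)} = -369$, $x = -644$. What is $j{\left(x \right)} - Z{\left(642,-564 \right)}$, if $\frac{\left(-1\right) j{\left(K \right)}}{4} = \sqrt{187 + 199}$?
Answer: $369 - 4 \sqrt{386} \approx 290.41$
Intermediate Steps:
$j{\left(K \right)} = - 4 \sqrt{386}$ ($j{\left(K \right)} = - 4 \sqrt{187 + 199} = - 4 \sqrt{386}$)
$j{\left(x \right)} - Z{\left(642,-564 \right)} = - 4 \sqrt{386} - -369 = - 4 \sqrt{386} + 369 = 369 - 4 \sqrt{386}$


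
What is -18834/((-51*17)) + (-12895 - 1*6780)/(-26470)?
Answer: 34372947/1529966 ≈ 22.466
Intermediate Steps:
-18834/((-51*17)) + (-12895 - 1*6780)/(-26470) = -18834/(-867) + (-12895 - 6780)*(-1/26470) = -18834*(-1/867) - 19675*(-1/26470) = 6278/289 + 3935/5294 = 34372947/1529966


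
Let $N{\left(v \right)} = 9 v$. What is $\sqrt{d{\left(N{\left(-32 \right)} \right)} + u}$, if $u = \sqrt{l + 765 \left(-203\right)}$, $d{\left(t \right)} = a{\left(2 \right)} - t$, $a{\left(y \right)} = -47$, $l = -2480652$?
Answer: $\sqrt{241 + 3 i \sqrt{292883}} \approx 30.679 + 26.461 i$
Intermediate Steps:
$d{\left(t \right)} = -47 - t$
$u = 3 i \sqrt{292883}$ ($u = \sqrt{-2480652 + 765 \left(-203\right)} = \sqrt{-2480652 - 155295} = \sqrt{-2635947} = 3 i \sqrt{292883} \approx 1623.6 i$)
$\sqrt{d{\left(N{\left(-32 \right)} \right)} + u} = \sqrt{\left(-47 - 9 \left(-32\right)\right) + 3 i \sqrt{292883}} = \sqrt{\left(-47 - -288\right) + 3 i \sqrt{292883}} = \sqrt{\left(-47 + 288\right) + 3 i \sqrt{292883}} = \sqrt{241 + 3 i \sqrt{292883}}$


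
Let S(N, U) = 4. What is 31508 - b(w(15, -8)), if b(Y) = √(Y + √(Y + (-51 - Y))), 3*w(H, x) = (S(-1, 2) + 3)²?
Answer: 31508 - √(147 + 9*I*√51)/3 ≈ 31504.0 - 0.864*I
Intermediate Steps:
w(H, x) = 49/3 (w(H, x) = (4 + 3)²/3 = (⅓)*7² = (⅓)*49 = 49/3)
b(Y) = √(Y + I*√51) (b(Y) = √(Y + √(-51)) = √(Y + I*√51))
31508 - b(w(15, -8)) = 31508 - √(49/3 + I*√51)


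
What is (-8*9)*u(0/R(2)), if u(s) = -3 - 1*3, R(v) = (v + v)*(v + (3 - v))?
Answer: 432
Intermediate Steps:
R(v) = 6*v (R(v) = (2*v)*3 = 6*v)
u(s) = -6 (u(s) = -3 - 3 = -6)
(-8*9)*u(0/R(2)) = -8*9*(-6) = -72*(-6) = 432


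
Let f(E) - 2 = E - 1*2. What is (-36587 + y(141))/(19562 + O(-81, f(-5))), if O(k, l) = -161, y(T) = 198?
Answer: -36389/19401 ≈ -1.8756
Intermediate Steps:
f(E) = E (f(E) = 2 + (E - 1*2) = 2 + (E - 2) = 2 + (-2 + E) = E)
(-36587 + y(141))/(19562 + O(-81, f(-5))) = (-36587 + 198)/(19562 - 161) = -36389/19401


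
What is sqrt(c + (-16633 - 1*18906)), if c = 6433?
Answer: 21*I*sqrt(66) ≈ 170.6*I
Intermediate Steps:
sqrt(c + (-16633 - 1*18906)) = sqrt(6433 + (-16633 - 1*18906)) = sqrt(6433 + (-16633 - 18906)) = sqrt(6433 - 35539) = sqrt(-29106) = 21*I*sqrt(66)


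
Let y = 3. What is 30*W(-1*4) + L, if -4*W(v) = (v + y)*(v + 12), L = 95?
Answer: 155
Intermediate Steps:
W(v) = -(3 + v)*(12 + v)/4 (W(v) = -(v + 3)*(v + 12)/4 = -(3 + v)*(12 + v)/4)
30*W(-1*4) + L = 30*(-9 - (-15)*4/4 - (-1*4)²/4) + 95 = 30*(-9 - 15/4*(-4) - ¼*(-4)²) + 95 = 30*(-9 + 15 - ¼*16) + 95 = 30*(-9 + 15 - 4) + 95 = 30*2 + 95 = 60 + 95 = 155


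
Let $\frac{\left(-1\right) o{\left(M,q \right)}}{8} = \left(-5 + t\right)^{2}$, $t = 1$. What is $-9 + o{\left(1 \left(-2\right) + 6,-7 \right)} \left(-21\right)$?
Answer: $2679$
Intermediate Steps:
$o{\left(M,q \right)} = -128$ ($o{\left(M,q \right)} = - 8 \left(-5 + 1\right)^{2} = - 8 \left(-4\right)^{2} = \left(-8\right) 16 = -128$)
$-9 + o{\left(1 \left(-2\right) + 6,-7 \right)} \left(-21\right) = -9 - -2688 = -9 + 2688 = 2679$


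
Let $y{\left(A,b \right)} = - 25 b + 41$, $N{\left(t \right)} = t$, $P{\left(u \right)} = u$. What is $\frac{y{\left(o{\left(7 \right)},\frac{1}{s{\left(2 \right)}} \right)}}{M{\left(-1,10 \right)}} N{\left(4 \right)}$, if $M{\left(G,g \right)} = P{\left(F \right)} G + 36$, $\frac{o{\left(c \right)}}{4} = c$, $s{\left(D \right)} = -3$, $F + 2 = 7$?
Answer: $\frac{592}{93} \approx 6.3656$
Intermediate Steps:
$F = 5$ ($F = -2 + 7 = 5$)
$o{\left(c \right)} = 4 c$
$M{\left(G,g \right)} = 36 + 5 G$ ($M{\left(G,g \right)} = 5 G + 36 = 36 + 5 G$)
$y{\left(A,b \right)} = 41 - 25 b$
$\frac{y{\left(o{\left(7 \right)},\frac{1}{s{\left(2 \right)}} \right)}}{M{\left(-1,10 \right)}} N{\left(4 \right)} = \frac{41 - \frac{25}{-3}}{36 + 5 \left(-1\right)} 4 = \frac{41 - - \frac{25}{3}}{36 - 5} \cdot 4 = \frac{41 + \frac{25}{3}}{31} \cdot 4 = \frac{148}{3} \cdot \frac{1}{31} \cdot 4 = \frac{148}{93} \cdot 4 = \frac{592}{93}$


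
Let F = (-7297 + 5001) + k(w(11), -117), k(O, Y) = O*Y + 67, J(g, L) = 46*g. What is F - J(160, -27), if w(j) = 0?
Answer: -9589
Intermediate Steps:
k(O, Y) = 67 + O*Y
F = -2229 (F = (-7297 + 5001) + (67 + 0*(-117)) = -2296 + (67 + 0) = -2296 + 67 = -2229)
F - J(160, -27) = -2229 - 46*160 = -2229 - 1*7360 = -2229 - 7360 = -9589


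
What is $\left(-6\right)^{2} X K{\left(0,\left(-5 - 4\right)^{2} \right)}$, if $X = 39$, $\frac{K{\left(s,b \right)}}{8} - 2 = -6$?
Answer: $-44928$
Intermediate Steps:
$K{\left(s,b \right)} = -32$ ($K{\left(s,b \right)} = 16 + 8 \left(-6\right) = 16 - 48 = -32$)
$\left(-6\right)^{2} X K{\left(0,\left(-5 - 4\right)^{2} \right)} = \left(-6\right)^{2} \cdot 39 \left(-32\right) = 36 \cdot 39 \left(-32\right) = 1404 \left(-32\right) = -44928$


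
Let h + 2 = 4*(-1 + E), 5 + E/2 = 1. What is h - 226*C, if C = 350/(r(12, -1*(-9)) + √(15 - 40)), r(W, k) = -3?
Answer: 118004/17 + 197750*I/17 ≈ 6941.4 + 11632.0*I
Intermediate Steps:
E = -8 (E = -10 + 2*1 = -10 + 2 = -8)
h = -38 (h = -2 + 4*(-1 - 8) = -2 + 4*(-9) = -2 - 36 = -38)
C = 175*(-3 - 5*I)/17 (C = 350/(-3 + √(15 - 40)) = 350/(-3 + √(-25)) = 350/(-3 + 5*I) = 350*((-3 - 5*I)/34) = 175*(-3 - 5*I)/17 ≈ -30.882 - 51.471*I)
h - 226*C = -38 - 226*(-525/17 - 875*I/17) = -38 + (118650/17 + 197750*I/17) = 118004/17 + 197750*I/17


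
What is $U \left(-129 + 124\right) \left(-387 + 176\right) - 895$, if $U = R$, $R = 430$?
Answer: $452755$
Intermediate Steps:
$U = 430$
$U \left(-129 + 124\right) \left(-387 + 176\right) - 895 = 430 \left(-129 + 124\right) \left(-387 + 176\right) - 895 = 430 \left(\left(-5\right) \left(-211\right)\right) - 895 = 430 \cdot 1055 - 895 = 453650 - 895 = 452755$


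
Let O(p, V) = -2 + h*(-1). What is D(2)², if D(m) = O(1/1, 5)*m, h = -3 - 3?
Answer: 64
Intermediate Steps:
h = -6
O(p, V) = 4 (O(p, V) = -2 - 6*(-1) = -2 + 6 = 4)
D(m) = 4*m
D(2)² = (4*2)² = 8² = 64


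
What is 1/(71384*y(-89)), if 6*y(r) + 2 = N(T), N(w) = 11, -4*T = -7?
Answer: 1/107076 ≈ 9.3392e-6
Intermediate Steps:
T = 7/4 (T = -¼*(-7) = 7/4 ≈ 1.7500)
y(r) = 3/2 (y(r) = -⅓ + (⅙)*11 = -⅓ + 11/6 = 3/2)
1/(71384*y(-89)) = 1/(71384*(3/2)) = (1/71384)*(⅔) = 1/107076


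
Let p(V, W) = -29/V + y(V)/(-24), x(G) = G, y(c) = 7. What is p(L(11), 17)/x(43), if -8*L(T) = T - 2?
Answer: 1835/3096 ≈ 0.59270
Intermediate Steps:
L(T) = 1/4 - T/8 (L(T) = -(T - 2)/8 = -(-2 + T)/8 = 1/4 - T/8)
p(V, W) = -7/24 - 29/V (p(V, W) = -29/V + 7/(-24) = -29/V + 7*(-1/24) = -29/V - 7/24 = -7/24 - 29/V)
p(L(11), 17)/x(43) = (-7/24 - 29/(1/4 - 1/8*11))/43 = (-7/24 - 29/(1/4 - 11/8))*(1/43) = (-7/24 - 29/(-9/8))*(1/43) = (-7/24 - 29*(-8/9))*(1/43) = (-7/24 + 232/9)*(1/43) = (1835/72)*(1/43) = 1835/3096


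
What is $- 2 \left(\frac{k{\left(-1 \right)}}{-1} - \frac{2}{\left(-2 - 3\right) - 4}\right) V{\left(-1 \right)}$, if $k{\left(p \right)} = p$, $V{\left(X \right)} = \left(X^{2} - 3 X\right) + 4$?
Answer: $- \frac{176}{9} \approx -19.556$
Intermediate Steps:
$V{\left(X \right)} = 4 + X^{2} - 3 X$
$- 2 \left(\frac{k{\left(-1 \right)}}{-1} - \frac{2}{\left(-2 - 3\right) - 4}\right) V{\left(-1 \right)} = - 2 \left(- \frac{1}{-1} - \frac{2}{\left(-2 - 3\right) - 4}\right) \left(4 + \left(-1\right)^{2} - -3\right) = - 2 \left(\left(-1\right) \left(-1\right) - \frac{2}{-5 - 4}\right) \left(4 + 1 + 3\right) = - 2 \left(1 - \frac{2}{-9}\right) 8 = - 2 \left(1 - - \frac{2}{9}\right) 8 = - 2 \left(1 + \frac{2}{9}\right) 8 = \left(-2\right) \frac{11}{9} \cdot 8 = \left(- \frac{22}{9}\right) 8 = - \frac{176}{9}$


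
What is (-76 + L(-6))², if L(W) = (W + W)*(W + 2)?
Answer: 784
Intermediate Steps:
L(W) = 2*W*(2 + W) (L(W) = (2*W)*(2 + W) = 2*W*(2 + W))
(-76 + L(-6))² = (-76 + 2*(-6)*(2 - 6))² = (-76 + 2*(-6)*(-4))² = (-76 + 48)² = (-28)² = 784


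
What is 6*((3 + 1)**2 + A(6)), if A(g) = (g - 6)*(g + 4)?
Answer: 96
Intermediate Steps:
A(g) = (-6 + g)*(4 + g)
6*((3 + 1)**2 + A(6)) = 6*((3 + 1)**2 + (-24 + 6**2 - 2*6)) = 6*(4**2 + (-24 + 36 - 12)) = 6*(16 + 0) = 6*16 = 96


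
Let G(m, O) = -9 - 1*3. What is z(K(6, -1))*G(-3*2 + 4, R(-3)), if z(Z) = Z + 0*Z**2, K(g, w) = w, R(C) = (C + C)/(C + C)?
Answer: 12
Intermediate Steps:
R(C) = 1 (R(C) = (2*C)/((2*C)) = (2*C)*(1/(2*C)) = 1)
G(m, O) = -12 (G(m, O) = -9 - 3 = -12)
z(Z) = Z (z(Z) = Z + 0 = Z)
z(K(6, -1))*G(-3*2 + 4, R(-3)) = -1*(-12) = 12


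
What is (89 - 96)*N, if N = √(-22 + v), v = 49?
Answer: -21*√3 ≈ -36.373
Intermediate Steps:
N = 3*√3 (N = √(-22 + 49) = √27 = 3*√3 ≈ 5.1962)
(89 - 96)*N = (89 - 96)*(3*√3) = -21*√3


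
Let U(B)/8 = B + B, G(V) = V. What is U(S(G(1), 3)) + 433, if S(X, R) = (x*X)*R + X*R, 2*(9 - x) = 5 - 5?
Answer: 913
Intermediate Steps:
x = 9 (x = 9 - (5 - 5)/2 = 9 - 1/2*0 = 9 + 0 = 9)
S(X, R) = 10*R*X (S(X, R) = (9*X)*R + X*R = 9*R*X + R*X = 10*R*X)
U(B) = 16*B (U(B) = 8*(B + B) = 8*(2*B) = 16*B)
U(S(G(1), 3)) + 433 = 16*(10*3*1) + 433 = 16*30 + 433 = 480 + 433 = 913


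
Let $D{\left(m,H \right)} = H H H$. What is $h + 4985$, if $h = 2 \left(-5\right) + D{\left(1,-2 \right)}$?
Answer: $4967$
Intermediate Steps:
$D{\left(m,H \right)} = H^{3}$ ($D{\left(m,H \right)} = H^{2} H = H^{3}$)
$h = -18$ ($h = 2 \left(-5\right) + \left(-2\right)^{3} = -10 - 8 = -18$)
$h + 4985 = -18 + 4985 = 4967$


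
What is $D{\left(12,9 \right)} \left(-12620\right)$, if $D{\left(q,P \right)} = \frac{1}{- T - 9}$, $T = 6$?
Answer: $\frac{2524}{3} \approx 841.33$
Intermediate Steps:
$D{\left(q,P \right)} = - \frac{1}{15}$ ($D{\left(q,P \right)} = \frac{1}{\left(-1\right) 6 - 9} = \frac{1}{-6 - 9} = \frac{1}{-15} = - \frac{1}{15}$)
$D{\left(12,9 \right)} \left(-12620\right) = \left(- \frac{1}{15}\right) \left(-12620\right) = \frac{2524}{3}$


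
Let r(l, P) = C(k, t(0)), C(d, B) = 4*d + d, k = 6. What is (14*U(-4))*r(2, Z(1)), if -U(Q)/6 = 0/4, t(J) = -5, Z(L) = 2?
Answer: 0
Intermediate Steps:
U(Q) = 0 (U(Q) = -0/4 = -6*0 = 0)
C(d, B) = 5*d
r(l, P) = 30 (r(l, P) = 5*6 = 30)
(14*U(-4))*r(2, Z(1)) = (14*0)*30 = 0*30 = 0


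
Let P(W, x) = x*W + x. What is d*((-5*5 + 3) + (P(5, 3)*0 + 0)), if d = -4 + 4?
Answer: 0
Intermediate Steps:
P(W, x) = x + W*x (P(W, x) = W*x + x = x + W*x)
d = 0
d*((-5*5 + 3) + (P(5, 3)*0 + 0)) = 0*((-5*5 + 3) + ((3*(1 + 5))*0 + 0)) = 0*((-25 + 3) + ((3*6)*0 + 0)) = 0*(-22 + (18*0 + 0)) = 0*(-22 + (0 + 0)) = 0*(-22 + 0) = 0*(-22) = 0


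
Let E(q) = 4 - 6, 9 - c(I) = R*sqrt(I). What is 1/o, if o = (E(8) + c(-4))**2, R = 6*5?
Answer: -3551/13315201 + 840*I/13315201 ≈ -0.00026669 + 6.3086e-5*I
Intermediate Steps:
R = 30
c(I) = 9 - 30*sqrt(I)
E(q) = -2
o = (7 - 60*I)**2 (o = (-2 + (9 - 60*I))**2 = (7 - 60*I)**2 ≈ -3551.0 - 840.0*I)
1/o = 1/((7 - 60*I)**2) = (7 - 60*I)**(-2)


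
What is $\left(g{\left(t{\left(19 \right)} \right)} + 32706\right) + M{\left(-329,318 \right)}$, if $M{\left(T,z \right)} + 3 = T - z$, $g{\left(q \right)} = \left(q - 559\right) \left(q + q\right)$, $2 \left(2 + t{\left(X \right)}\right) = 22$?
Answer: $22156$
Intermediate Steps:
$t{\left(X \right)} = 9$ ($t{\left(X \right)} = -2 + \frac{1}{2} \cdot 22 = -2 + 11 = 9$)
$g{\left(q \right)} = 2 q \left(-559 + q\right)$ ($g{\left(q \right)} = \left(-559 + q\right) 2 q = 2 q \left(-559 + q\right)$)
$M{\left(T,z \right)} = -3 + T - z$ ($M{\left(T,z \right)} = -3 + \left(T - z\right) = -3 + T - z$)
$\left(g{\left(t{\left(19 \right)} \right)} + 32706\right) + M{\left(-329,318 \right)} = \left(2 \cdot 9 \left(-559 + 9\right) + 32706\right) - 650 = \left(2 \cdot 9 \left(-550\right) + 32706\right) - 650 = \left(-9900 + 32706\right) - 650 = 22806 - 650 = 22156$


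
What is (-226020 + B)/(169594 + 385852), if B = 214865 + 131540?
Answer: 120385/555446 ≈ 0.21674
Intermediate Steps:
B = 346405
(-226020 + B)/(169594 + 385852) = (-226020 + 346405)/(169594 + 385852) = 120385/555446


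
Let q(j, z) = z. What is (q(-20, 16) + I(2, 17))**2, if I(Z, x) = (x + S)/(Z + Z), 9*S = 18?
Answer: 6889/16 ≈ 430.56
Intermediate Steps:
S = 2 (S = (1/9)*18 = 2)
I(Z, x) = (2 + x)/(2*Z) (I(Z, x) = (x + 2)/(Z + Z) = (2 + x)/((2*Z)) = (2 + x)*(1/(2*Z)) = (2 + x)/(2*Z))
(q(-20, 16) + I(2, 17))**2 = (16 + (1/2)*(2 + 17)/2)**2 = (16 + (1/2)*(1/2)*19)**2 = (16 + 19/4)**2 = (83/4)**2 = 6889/16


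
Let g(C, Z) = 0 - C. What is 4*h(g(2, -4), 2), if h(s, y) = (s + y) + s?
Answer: -8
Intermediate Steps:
g(C, Z) = -C
h(s, y) = y + 2*s
4*h(g(2, -4), 2) = 4*(2 + 2*(-1*2)) = 4*(2 + 2*(-2)) = 4*(2 - 4) = 4*(-2) = -8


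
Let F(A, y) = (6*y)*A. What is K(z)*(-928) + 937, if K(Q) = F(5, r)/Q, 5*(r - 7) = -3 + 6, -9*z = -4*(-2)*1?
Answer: 238969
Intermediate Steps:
z = -8/9 (z = -(-4*(-2))/9 = -8/9 ≈ -0.88889)
r = 38/5 (r = 7 + (-3 + 6)/5 = 7 + (⅕)*3 = 7 + ⅗ = 38/5 ≈ 7.6000)
F(A, y) = 6*A*y
K(Q) = 228/Q (K(Q) = (6*5*(38/5))/Q = 228/Q)
K(z)*(-928) + 937 = (228/(-8/9))*(-928) + 937 = (228*(-9/8))*(-928) + 937 = -513/2*(-928) + 937 = 238032 + 937 = 238969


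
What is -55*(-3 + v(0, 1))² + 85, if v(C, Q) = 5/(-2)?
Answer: -6315/4 ≈ -1578.8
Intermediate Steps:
v(C, Q) = -5/2 (v(C, Q) = 5*(-½) = -5/2)
-55*(-3 + v(0, 1))² + 85 = -55*(-3 - 5/2)² + 85 = -55*(-11/2)² + 85 = -55*121/4 + 85 = -6655/4 + 85 = -6315/4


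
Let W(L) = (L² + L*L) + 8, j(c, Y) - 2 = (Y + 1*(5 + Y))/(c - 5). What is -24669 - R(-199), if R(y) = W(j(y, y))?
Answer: -57124513/2312 ≈ -24708.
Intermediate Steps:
j(c, Y) = 2 + (5 + 2*Y)/(-5 + c) (j(c, Y) = 2 + (Y + 1*(5 + Y))/(c - 5) = 2 + (Y + (5 + Y))/(-5 + c) = 2 + (5 + 2*Y)/(-5 + c))
W(L) = 8 + 2*L² (W(L) = (L² + L²) + 8 = 2*L² + 8 = 8 + 2*L²)
R(y) = 8 + 2*(-5 + 4*y)²/(-5 + y)² (R(y) = 8 + 2*((-5 + 2*y + 2*y)/(-5 + y))² = 8 + 2*((-5 + 4*y)/(-5 + y))² = 8 + 2*((-5 + 4*y)²/(-5 + y)²) = 8 + 2*(-5 + 4*y)²/(-5 + y)²)
-24669 - R(-199) = -24669 - 10*(25 - 16*(-199) + 4*(-199)²)/(25 + (-199)² - 10*(-199)) = -24669 - 10*(25 + 3184 + 4*39601)/(25 + 39601 + 1990) = -24669 - 10*(25 + 3184 + 158404)/41616 = -24669 - 10*161613/41616 = -24669 - 1*89785/2312 = -24669 - 89785/2312 = -57124513/2312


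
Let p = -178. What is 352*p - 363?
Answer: -63019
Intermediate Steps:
352*p - 363 = 352*(-178) - 363 = -62656 - 363 = -63019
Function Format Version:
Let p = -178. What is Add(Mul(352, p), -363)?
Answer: -63019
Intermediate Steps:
Add(Mul(352, p), -363) = Add(Mul(352, -178), -363) = Add(-62656, -363) = -63019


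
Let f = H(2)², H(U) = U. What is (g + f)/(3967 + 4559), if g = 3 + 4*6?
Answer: 31/8526 ≈ 0.0036359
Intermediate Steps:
g = 27 (g = 3 + 24 = 27)
f = 4 (f = 2² = 4)
(g + f)/(3967 + 4559) = (27 + 4)/(3967 + 4559) = 31/8526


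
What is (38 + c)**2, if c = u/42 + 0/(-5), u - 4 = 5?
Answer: 286225/196 ≈ 1460.3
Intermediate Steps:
u = 9 (u = 4 + 5 = 9)
c = 3/14 (c = 9/42 + 0/(-5) = 9*(1/42) + 0*(-1/5) = 3/14 + 0 = 3/14 ≈ 0.21429)
(38 + c)**2 = (38 + 3/14)**2 = (535/14)**2 = 286225/196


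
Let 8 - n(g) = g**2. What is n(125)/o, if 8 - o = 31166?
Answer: 15617/31158 ≈ 0.50122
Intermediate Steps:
o = -31158 (o = 8 - 1*31166 = 8 - 31166 = -31158)
n(g) = 8 - g**2
n(125)/o = (8 - 1*125**2)/(-31158) = (8 - 1*15625)*(-1/31158) = (8 - 15625)*(-1/31158) = -15617*(-1/31158) = 15617/31158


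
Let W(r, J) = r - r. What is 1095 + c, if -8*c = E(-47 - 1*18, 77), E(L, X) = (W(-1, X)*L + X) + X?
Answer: 4303/4 ≈ 1075.8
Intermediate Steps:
W(r, J) = 0
E(L, X) = 2*X (E(L, X) = (0*L + X) + X = (0 + X) + X = X + X = 2*X)
c = -77/4 ≈ -19.250
1095 + c = 1095 - 77/4 = 4303/4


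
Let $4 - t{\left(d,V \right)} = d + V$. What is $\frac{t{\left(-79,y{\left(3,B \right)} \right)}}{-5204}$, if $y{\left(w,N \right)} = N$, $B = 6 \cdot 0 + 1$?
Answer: $- \frac{41}{2602} \approx -0.015757$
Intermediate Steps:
$B = 1$ ($B = 0 + 1 = 1$)
$t{\left(d,V \right)} = 4 - V - d$ ($t{\left(d,V \right)} = 4 - \left(d + V\right) = 4 - \left(V + d\right) = 4 - V - d$)
$\frac{t{\left(-79,y{\left(3,B \right)} \right)}}{-5204} = \frac{4 - 1 - -79}{-5204} = \left(4 - 1 + 79\right) \left(- \frac{1}{5204}\right) = 82 \left(- \frac{1}{5204}\right) = - \frac{41}{2602}$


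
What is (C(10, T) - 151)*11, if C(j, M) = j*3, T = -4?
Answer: -1331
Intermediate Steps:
C(j, M) = 3*j
(C(10, T) - 151)*11 = (3*10 - 151)*11 = (30 - 151)*11 = -121*11 = -1331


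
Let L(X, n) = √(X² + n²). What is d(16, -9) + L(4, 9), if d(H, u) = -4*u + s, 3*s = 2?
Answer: 110/3 + √97 ≈ 46.516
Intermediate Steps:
s = ⅔ (s = (⅓)*2 = ⅔ ≈ 0.66667)
d(H, u) = ⅔ - 4*u (d(H, u) = -4*u + ⅔ = ⅔ - 4*u)
d(16, -9) + L(4, 9) = (⅔ - 4*(-9)) + √(4² + 9²) = (⅔ + 36) + √(16 + 81) = 110/3 + √97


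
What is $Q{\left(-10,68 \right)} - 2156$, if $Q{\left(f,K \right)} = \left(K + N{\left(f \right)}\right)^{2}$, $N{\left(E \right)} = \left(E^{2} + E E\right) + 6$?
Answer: $72920$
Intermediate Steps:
$N{\left(E \right)} = 6 + 2 E^{2}$ ($N{\left(E \right)} = \left(E^{2} + E^{2}\right) + 6 = 2 E^{2} + 6 = 6 + 2 E^{2}$)
$Q{\left(f,K \right)} = \left(6 + K + 2 f^{2}\right)^{2}$ ($Q{\left(f,K \right)} = \left(K + \left(6 + 2 f^{2}\right)\right)^{2} = \left(6 + K + 2 f^{2}\right)^{2}$)
$Q{\left(-10,68 \right)} - 2156 = \left(6 + 68 + 2 \left(-10\right)^{2}\right)^{2} - 2156 = \left(6 + 68 + 2 \cdot 100\right)^{2} - 2156 = \left(6 + 68 + 200\right)^{2} - 2156 = 274^{2} - 2156 = 75076 - 2156 = 72920$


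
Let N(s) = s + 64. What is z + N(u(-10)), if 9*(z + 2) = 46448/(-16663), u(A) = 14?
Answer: 11351044/149967 ≈ 75.690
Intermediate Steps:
N(s) = 64 + s
z = -346382/149967 (z = -2 + (46448/(-16663))/9 = -2 + (46448*(-1/16663))/9 = -2 + (1/9)*(-46448/16663) = -2 - 46448/149967 = -346382/149967 ≈ -2.3097)
z + N(u(-10)) = -346382/149967 + (64 + 14) = -346382/149967 + 78 = 11351044/149967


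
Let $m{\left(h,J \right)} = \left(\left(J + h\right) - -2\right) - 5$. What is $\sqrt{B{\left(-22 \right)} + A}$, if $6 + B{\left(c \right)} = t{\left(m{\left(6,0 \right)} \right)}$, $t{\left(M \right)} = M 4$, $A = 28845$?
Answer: $\sqrt{28851} \approx 169.86$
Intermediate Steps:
$m{\left(h,J \right)} = -3 + J + h$ ($m{\left(h,J \right)} = \left(\left(J + h\right) + 2\right) - 5 = \left(2 + J + h\right) - 5 = -3 + J + h$)
$t{\left(M \right)} = 4 M$
$B{\left(c \right)} = 6$ ($B{\left(c \right)} = -6 + 4 \left(-3 + 0 + 6\right) = -6 + 4 \cdot 3 = -6 + 12 = 6$)
$\sqrt{B{\left(-22 \right)} + A} = \sqrt{6 + 28845} = \sqrt{28851}$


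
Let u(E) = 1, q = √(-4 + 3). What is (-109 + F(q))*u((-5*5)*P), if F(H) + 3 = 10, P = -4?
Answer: -102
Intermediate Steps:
q = I (q = √(-1) = I ≈ 1.0*I)
F(H) = 7 (F(H) = -3 + 10 = 7)
(-109 + F(q))*u((-5*5)*P) = (-109 + 7)*1 = -102*1 = -102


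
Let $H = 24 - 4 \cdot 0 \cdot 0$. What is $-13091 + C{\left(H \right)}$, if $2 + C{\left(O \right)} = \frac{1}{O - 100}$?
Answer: $- \frac{995069}{76} \approx -13093.0$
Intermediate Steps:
$H = 24$ ($H = 24 - 0 \cdot 0 = 24 - 0 = 24 + 0 = 24$)
$C{\left(O \right)} = -2 + \frac{1}{-100 + O}$ ($C{\left(O \right)} = -2 + \frac{1}{O - 100} = -2 + \frac{1}{-100 + O}$)
$-13091 + C{\left(H \right)} = -13091 + \frac{201 - 48}{-100 + 24} = -13091 + \frac{201 - 48}{-76} = -13091 - \frac{153}{76} = - \frac{995069}{76}$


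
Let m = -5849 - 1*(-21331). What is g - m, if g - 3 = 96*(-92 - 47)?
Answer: -28823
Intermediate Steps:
m = 15482 (m = -5849 + 21331 = 15482)
g = -13341 (g = 3 + 96*(-92 - 47) = 3 + 96*(-139) = 3 - 13344 = -13341)
g - m = -13341 - 1*15482 = -13341 - 15482 = -28823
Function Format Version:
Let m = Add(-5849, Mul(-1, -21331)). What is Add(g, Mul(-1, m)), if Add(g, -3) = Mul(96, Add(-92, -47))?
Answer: -28823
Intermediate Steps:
m = 15482 (m = Add(-5849, 21331) = 15482)
g = -13341 (g = Add(3, Mul(96, Add(-92, -47))) = Add(3, Mul(96, -139)) = Add(3, -13344) = -13341)
Add(g, Mul(-1, m)) = Add(-13341, Mul(-1, 15482)) = Add(-13341, -15482) = -28823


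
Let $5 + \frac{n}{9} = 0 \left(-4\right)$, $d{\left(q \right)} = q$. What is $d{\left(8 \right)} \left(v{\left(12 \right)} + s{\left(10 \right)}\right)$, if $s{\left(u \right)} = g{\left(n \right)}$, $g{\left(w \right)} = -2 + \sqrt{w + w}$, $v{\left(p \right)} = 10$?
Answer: $64 + 24 i \sqrt{10} \approx 64.0 + 75.895 i$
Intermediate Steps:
$n = -45$ ($n = -45 + 9 \cdot 0 \left(-4\right) = -45 + 9 \cdot 0 = -45 + 0 = -45$)
$g{\left(w \right)} = -2 + \sqrt{2} \sqrt{w}$ ($g{\left(w \right)} = -2 + \sqrt{2 w} = -2 + \sqrt{2} \sqrt{w}$)
$s{\left(u \right)} = -2 + 3 i \sqrt{10}$ ($s{\left(u \right)} = -2 + \sqrt{2} \sqrt{-45} = -2 + \sqrt{2} \cdot 3 i \sqrt{5} = -2 + 3 i \sqrt{10}$)
$d{\left(8 \right)} \left(v{\left(12 \right)} + s{\left(10 \right)}\right) = 8 \left(10 - \left(2 - 3 i \sqrt{10}\right)\right) = 8 \left(8 + 3 i \sqrt{10}\right) = 64 + 24 i \sqrt{10}$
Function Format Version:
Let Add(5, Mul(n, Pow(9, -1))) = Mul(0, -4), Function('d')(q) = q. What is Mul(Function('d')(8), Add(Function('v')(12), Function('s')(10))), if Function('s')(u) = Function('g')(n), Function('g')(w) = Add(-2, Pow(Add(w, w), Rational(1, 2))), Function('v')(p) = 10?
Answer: Add(64, Mul(24, I, Pow(10, Rational(1, 2)))) ≈ Add(64.000, Mul(75.895, I))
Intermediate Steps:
n = -45 (n = Add(-45, Mul(9, Mul(0, -4))) = Add(-45, Mul(9, 0)) = Add(-45, 0) = -45)
Function('g')(w) = Add(-2, Mul(Pow(2, Rational(1, 2)), Pow(w, Rational(1, 2)))) (Function('g')(w) = Add(-2, Pow(Mul(2, w), Rational(1, 2))) = Add(-2, Mul(Pow(2, Rational(1, 2)), Pow(w, Rational(1, 2)))))
Function('s')(u) = Add(-2, Mul(3, I, Pow(10, Rational(1, 2)))) (Function('s')(u) = Add(-2, Mul(Pow(2, Rational(1, 2)), Pow(-45, Rational(1, 2)))) = Add(-2, Mul(Pow(2, Rational(1, 2)), Mul(3, I, Pow(5, Rational(1, 2))))) = Add(-2, Mul(3, I, Pow(10, Rational(1, 2)))))
Mul(Function('d')(8), Add(Function('v')(12), Function('s')(10))) = Mul(8, Add(10, Add(-2, Mul(3, I, Pow(10, Rational(1, 2)))))) = Mul(8, Add(8, Mul(3, I, Pow(10, Rational(1, 2))))) = Add(64, Mul(24, I, Pow(10, Rational(1, 2))))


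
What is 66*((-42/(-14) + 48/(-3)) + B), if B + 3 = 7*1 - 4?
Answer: -858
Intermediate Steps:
B = 0 (B = -3 + (7*1 - 4) = -3 + (7 - 4) = -3 + 3 = 0)
66*((-42/(-14) + 48/(-3)) + B) = 66*((-42/(-14) + 48/(-3)) + 0) = 66*((-42*(-1/14) + 48*(-1/3)) + 0) = 66*((3 - 16) + 0) = 66*(-13 + 0) = 66*(-13) = -858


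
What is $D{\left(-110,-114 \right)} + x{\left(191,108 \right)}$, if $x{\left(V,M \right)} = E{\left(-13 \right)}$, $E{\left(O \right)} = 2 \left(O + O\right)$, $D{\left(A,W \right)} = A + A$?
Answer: $-272$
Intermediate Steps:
$D{\left(A,W \right)} = 2 A$
$E{\left(O \right)} = 4 O$ ($E{\left(O \right)} = 2 \cdot 2 O = 4 O$)
$x{\left(V,M \right)} = -52$ ($x{\left(V,M \right)} = 4 \left(-13\right) = -52$)
$D{\left(-110,-114 \right)} + x{\left(191,108 \right)} = 2 \left(-110\right) - 52 = -220 - 52 = -272$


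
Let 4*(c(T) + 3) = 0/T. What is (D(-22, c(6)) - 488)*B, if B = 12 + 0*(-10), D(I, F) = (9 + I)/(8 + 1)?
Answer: -17620/3 ≈ -5873.3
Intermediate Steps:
c(T) = -3 (c(T) = -3 + (0/T)/4 = -3 + (¼)*0 = -3 + 0 = -3)
D(I, F) = 1 + I/9 (D(I, F) = (9 + I)/9 = (9 + I)*(⅑) = 1 + I/9)
B = 12 (B = 12 + 0 = 12)
(D(-22, c(6)) - 488)*B = ((1 + (⅑)*(-22)) - 488)*12 = ((1 - 22/9) - 488)*12 = (-13/9 - 488)*12 = -4405/9*12 = -17620/3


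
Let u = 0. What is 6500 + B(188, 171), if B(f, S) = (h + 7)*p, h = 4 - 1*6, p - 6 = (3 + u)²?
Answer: 6575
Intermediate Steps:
p = 15 (p = 6 + (3 + 0)² = 6 + 3² = 6 + 9 = 15)
h = -2 (h = 4 - 6 = -2)
B(f, S) = 75 (B(f, S) = (-2 + 7)*15 = 5*15 = 75)
6500 + B(188, 171) = 6500 + 75 = 6575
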